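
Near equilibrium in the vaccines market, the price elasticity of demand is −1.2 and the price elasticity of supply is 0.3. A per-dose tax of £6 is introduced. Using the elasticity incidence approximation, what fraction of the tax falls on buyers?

Incidence ratio: buyers' share ≈ εs / (εs + |εd|) = 0.3 / (0.3 + 1.2) = 0.2.
Supply is the less elastic side, so buyers bear the smaller share.

Buyers' share ≈ 0.2.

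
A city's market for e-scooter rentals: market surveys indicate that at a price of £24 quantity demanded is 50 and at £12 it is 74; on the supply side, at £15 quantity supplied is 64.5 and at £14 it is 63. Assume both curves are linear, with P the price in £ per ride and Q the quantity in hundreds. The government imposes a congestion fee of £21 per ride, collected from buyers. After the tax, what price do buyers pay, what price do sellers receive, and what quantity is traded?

Demand slope: (74 − 50)/(12 − 24) = -2, so Qd = 98 − 2P.
Supply slope: (63 − 64.5)/(14 − 15) = 1.5, so Qs = 1.5P + 42.
Before the tax: set 98 − 2P = 1.5P + 42 → P* = £16, Q* = 66.
With the tax collected from buyers, demand (in seller-price terms) shifts: Qd = 98 − 2(P + 21).
New equilibrium: buyers pay £25, sellers receive £4, Q = 48. (Wedge: Pb − Ps = 21.)
The less price-elastic side of the market bears the larger share of a per-unit tax.

Buyers pay £25; sellers receive £4; quantity = 48.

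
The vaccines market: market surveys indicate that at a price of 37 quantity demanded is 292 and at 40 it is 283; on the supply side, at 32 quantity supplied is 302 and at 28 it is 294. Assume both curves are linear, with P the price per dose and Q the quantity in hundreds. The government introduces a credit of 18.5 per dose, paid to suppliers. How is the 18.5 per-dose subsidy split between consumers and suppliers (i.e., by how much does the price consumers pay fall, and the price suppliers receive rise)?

Demand slope: (283 − 292)/(40 − 37) = -3, so Qd = 403 − 3P.
Supply slope: (294 − 302)/(28 − 32) = 2, so Qs = 2P + 238.
Before the subsidy: set 403 − 3P = 2P + 238 → P* = 33, Q* = 304.
With a per-unit subsidy paid to suppliers, each receives P + 18.5 per unit sold, so supply becomes Qs = 2(P + 18.5) + 238.
New equilibrium: consumers pay 25.6, suppliers receive 44.1, Q = 326.2. (Wedge: Pb − Ps = −18.5.)
Gain to consumers: 7.4; to suppliers: 11.1. (They sum to 18.5.)

Consumers gain 7.4 per dose; suppliers gain 11.1 per dose.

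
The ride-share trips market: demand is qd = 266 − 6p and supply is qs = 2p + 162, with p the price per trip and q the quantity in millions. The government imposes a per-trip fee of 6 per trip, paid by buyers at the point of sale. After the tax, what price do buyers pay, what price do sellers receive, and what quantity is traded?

Buyers pay 14.5; sellers receive 8.5; quantity = 179.

Without the tax, 266 − 6p = 2p + 162 gives 8p = 104, so p* = 13 and q* = 188.
With the tax collected from buyers, demand (in seller-price terms) shifts: qd = 266 − 6(p + 6).
Solving gives q = 179 with buyers paying 14.5 and sellers receiving 8.5 (the 6 wedge).
The less price-elastic side of the market bears the larger share of a per-unit tax.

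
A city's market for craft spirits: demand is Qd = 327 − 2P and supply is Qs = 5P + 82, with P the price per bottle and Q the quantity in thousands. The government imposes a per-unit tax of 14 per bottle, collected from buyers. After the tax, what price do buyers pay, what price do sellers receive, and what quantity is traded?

Buyers pay 45; sellers receive 31; quantity = 237.

Without the tax, 327 − 2P = 5P + 82 gives 7P = 245, so P* = 35 and Q* = 257.
With the tax collected from buyers, demand (in seller-price terms) shifts: Qd = 327 − 2(P + 14).
New equilibrium: buyers pay 45, sellers receive 31, Q = 237. (Wedge: Pb − Ps = 14.)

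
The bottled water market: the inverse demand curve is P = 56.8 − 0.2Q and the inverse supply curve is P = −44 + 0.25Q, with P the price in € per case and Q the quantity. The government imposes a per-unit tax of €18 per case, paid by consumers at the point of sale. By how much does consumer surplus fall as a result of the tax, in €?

Rewrite in direct form: Qd = 284 − 5P and Qs = 4P + 176.
Without the tax, 284 − 5P = 4P + 176 gives 9P = 108, so P* = €12 and Q* = 224.
With the tax collected from consumers, demand (in seller-price terms) shifts: Qd = 284 − 5(P + 18).
New equilibrium: consumers pay €20, suppliers receive €2, Q = 184. (Wedge: Pb − Ps = 18.)
ΔCS is the trapezoid between Q = 184 and Q = 224 of height €8: ½ · (224 + 184) · 8 = €1632.

Consumer surplus falls by €1632.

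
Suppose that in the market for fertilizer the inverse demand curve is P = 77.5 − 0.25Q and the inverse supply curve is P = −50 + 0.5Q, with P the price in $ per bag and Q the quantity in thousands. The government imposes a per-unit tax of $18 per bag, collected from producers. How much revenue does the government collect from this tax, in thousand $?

Inverting to Q(P) form: Qd = 310 − 4P; Qs = 2P + 100.
Without the tax, 310 − 4P = 2P + 100 gives 6P = 210, so P* = $35 and Q* = 170.
With the tax collected from producers, supply shifts: Qs = 2(P − 18) + 100.
New equilibrium: consumers pay $41, producers receive $23, Q = 146. (Wedge: Pb − Ps = 18.)
Revenue = t · Q = 18 · 146 = $2628.

Tax revenue = $2628 thousand.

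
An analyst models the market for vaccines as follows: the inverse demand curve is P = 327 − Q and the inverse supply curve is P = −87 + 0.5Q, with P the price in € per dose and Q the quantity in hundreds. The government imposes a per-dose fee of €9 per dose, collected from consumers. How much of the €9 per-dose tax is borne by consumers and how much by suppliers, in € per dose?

Rewrite in direct form: Qd = 327 − P and Qs = 2P + 174.
Before the tax: set 327 − P = 2P + 174 → P* = €51, Q* = 276.
With the tax collected from consumers, demand (in seller-price terms) shifts: Qd = 327 − (P + 9).
Solving gives Q = 270 with consumers paying €57 and suppliers receiving €48 (the €9 wedge).
Burden on consumers: €6; on suppliers: €3. (They sum to €9.)

Consumers bear €6 per dose; suppliers bear €3 per dose.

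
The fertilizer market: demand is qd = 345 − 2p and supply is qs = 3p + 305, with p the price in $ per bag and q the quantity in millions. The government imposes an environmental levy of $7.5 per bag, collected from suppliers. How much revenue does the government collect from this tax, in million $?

Before the tax: set 345 − 2p = 3p + 305 → p* = $8, q* = 329.
With the tax collected from suppliers, supply shifts: qs = 3(p − 7.5) + 305.
Solving gives q = 320 with buyers paying $12.5 and suppliers receiving $5 (the $7.5 wedge).
Revenue = t · Q = 7.5 · 320 = $2400.

Tax revenue = $2400 million.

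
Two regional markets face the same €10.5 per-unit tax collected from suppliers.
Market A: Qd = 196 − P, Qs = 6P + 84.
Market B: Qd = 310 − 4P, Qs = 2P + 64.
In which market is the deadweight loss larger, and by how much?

Market B, by €26.25.

Market A: pre-tax P* = €16, Q* = 180; post-tax Q = 171; deadweight loss = €47.25.
Market B: pre-tax P* = €41, Q* = 146; post-tax Q = 132; deadweight loss = €73.5.
Difference: €47.25 vs €73.5 → market B is larger by €26.25.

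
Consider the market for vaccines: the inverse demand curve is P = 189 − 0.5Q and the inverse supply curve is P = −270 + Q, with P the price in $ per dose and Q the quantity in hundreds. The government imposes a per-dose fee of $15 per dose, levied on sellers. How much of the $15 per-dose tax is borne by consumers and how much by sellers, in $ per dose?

Consumers bear $5 per dose; sellers bear $10 per dose.

Rewrite in direct form: Qd = 378 − 2P and Qs = P + 270.
Before the tax: set 378 − 2P = P + 270 → P* = $36, Q* = 306.
With the tax collected from sellers, supply shifts: Qs = (P − 15) + 270.
New equilibrium: consumers pay $41, sellers receive $26, Q = 296. (Wedge: Pb − Ps = 15.)
Burden on consumers: $5; on sellers: $10. (They sum to $15.)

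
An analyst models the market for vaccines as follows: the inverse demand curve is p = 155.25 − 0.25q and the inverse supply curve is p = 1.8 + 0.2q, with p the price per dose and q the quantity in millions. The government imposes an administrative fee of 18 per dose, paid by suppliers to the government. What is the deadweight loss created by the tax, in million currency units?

Rewrite in direct form: qd = 621 − 4p and qs = 5p − 9.
Without the tax, 621 − 4p = 5p − 9 gives 9p = 630, so p* = 70 and q* = 341.
With the tax collected from suppliers, supply shifts: qs = 5(p − 18) − 9.
New equilibrium: buyers pay 80, suppliers receive 62, q = 301. (Wedge: pb − ps = 18.)
Quantity falls by |ΔQ| = |341 − 301| = 40.
DWL = ½ · t · |ΔQ| = ½ · 18 · 40 = 360.

Deadweight loss = 360 million.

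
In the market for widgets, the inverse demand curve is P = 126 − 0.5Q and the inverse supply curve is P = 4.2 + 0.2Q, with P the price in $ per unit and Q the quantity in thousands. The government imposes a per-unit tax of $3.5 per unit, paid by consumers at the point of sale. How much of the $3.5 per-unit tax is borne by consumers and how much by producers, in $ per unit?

Consumers bear $2.5 per unit; producers bear $1 per unit.

Rewrite in direct form: Qd = 252 − 2P and Qs = 5P − 21.
Before the tax: set 252 − 2P = 5P − 21 → P* = $39, Q* = 174.
With the tax collected from consumers, demand (in seller-price terms) shifts: Qd = 252 − 2(P + 3.5).
Solving gives Q = 169 with consumers paying $41.5 and producers receiving $38 (the $3.5 wedge).
Burden on consumers: $2.5; on producers: $1. (They sum to $3.5.)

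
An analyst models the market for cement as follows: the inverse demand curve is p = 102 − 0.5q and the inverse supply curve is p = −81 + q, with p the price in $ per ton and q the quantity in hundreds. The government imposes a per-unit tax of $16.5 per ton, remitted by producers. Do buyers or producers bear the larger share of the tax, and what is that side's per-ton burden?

Inverting to q(p) form: qd = 204 − 2p; qs = p + 81.
Without the tax, 204 − 2p = p + 81 gives 3p = 123, so p* = $41 and q* = 122.
With the tax collected from producers, supply shifts: qs = (p − 16.5) + 81.
Solving gives q = 111 with buyers paying $46.5 and producers receiving $30 (the $16.5 wedge).
Per-ton burden: buyers $5.5, producers $11.
Producers take the larger share because supply is less price-elastic here (demand slope 2 vs supply slope 1).
The less price-elastic side of the market bears the larger share of a per-unit tax.

Producers bear the larger share: $11 per ton.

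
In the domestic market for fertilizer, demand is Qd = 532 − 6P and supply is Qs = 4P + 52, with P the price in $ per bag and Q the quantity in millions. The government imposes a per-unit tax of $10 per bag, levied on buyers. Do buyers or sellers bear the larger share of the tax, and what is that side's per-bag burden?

Sellers bear the larger share: $6 per bag.

Without the tax, 532 − 6P = 4P + 52 gives 10P = 480, so P* = $48 and Q* = 244.
With the tax collected from buyers, demand (in seller-price terms) shifts: Qd = 532 − 6(P + 10).
Solving gives Q = 220 with buyers paying $52 and sellers receiving $42 (the $10 wedge).
Per-bag burden: buyers $4, sellers $6.
Sellers take the larger share because supply is less price-elastic here (demand slope 6 vs supply slope 4).
The less price-elastic side of the market bears the larger share of a per-unit tax.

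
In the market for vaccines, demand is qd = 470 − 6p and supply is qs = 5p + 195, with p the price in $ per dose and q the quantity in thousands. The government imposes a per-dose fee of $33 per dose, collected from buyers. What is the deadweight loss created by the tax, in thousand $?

Deadweight loss = $1485 thousand.

Without the tax, 470 − 6p = 5p + 195 gives 11p = 275, so p* = $25 and q* = 320.
With the tax collected from buyers, demand (in seller-price terms) shifts: qd = 470 − 6(p + 33).
New equilibrium: buyers pay $40, producers receive $7, q = 230. (Wedge: pb − ps = 33.)
Quantity falls by |ΔQ| = |320 − 230| = 90.
DWL = ½ · t · |ΔQ| = ½ · 33 · 90 = $1485.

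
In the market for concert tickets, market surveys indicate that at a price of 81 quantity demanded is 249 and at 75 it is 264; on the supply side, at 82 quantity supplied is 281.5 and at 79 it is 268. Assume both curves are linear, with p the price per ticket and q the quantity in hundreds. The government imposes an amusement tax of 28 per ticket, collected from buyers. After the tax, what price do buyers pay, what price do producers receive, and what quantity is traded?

Demand slope: (264 − 249)/(75 − 81) = -2.5, so qd = 451.5 − 2.5p.
Supply slope: (268 − 281.5)/(79 − 82) = 4.5, so qs = 4.5p − 87.5.
Before the tax: set 451.5 − 2.5p = 4.5p − 87.5 → p* = 77, q* = 259.
With the tax collected from buyers, demand (in seller-price terms) shifts: qd = 451.5 − 2.5(p + 28).
New equilibrium: buyers pay 95, producers receive 67, q = 214. (Wedge: pb − ps = 28.)
The less price-elastic side of the market bears the larger share of a per-unit tax.

Buyers pay 95; producers receive 67; quantity = 214.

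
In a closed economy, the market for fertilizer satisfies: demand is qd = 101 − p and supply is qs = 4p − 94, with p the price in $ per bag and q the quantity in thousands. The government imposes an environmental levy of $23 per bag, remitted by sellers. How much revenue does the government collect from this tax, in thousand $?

Tax revenue = $1002.8 thousand.

Before the tax: set 101 − p = 4p − 94 → p* = $39, q* = 62.
With the tax collected from sellers, supply shifts: qs = 4(p − 23) − 94.
New equilibrium: consumers pay $57.4, sellers receive $34.4, q = 43.6. (Wedge: pb − ps = 23.)
Revenue = t · Q = 23 · 43.6 = $1002.8.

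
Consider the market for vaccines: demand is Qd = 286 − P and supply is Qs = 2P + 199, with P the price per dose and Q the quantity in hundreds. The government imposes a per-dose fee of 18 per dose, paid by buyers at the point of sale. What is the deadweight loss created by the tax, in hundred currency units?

Deadweight loss = 108 hundred.

Without the tax, 286 − P = 2P + 199 gives 3P = 87, so P* = 29 and Q* = 257.
With the tax collected from buyers, demand (in seller-price terms) shifts: Qd = 286 − (P + 18).
New equilibrium: buyers pay 41, sellers receive 23, Q = 245. (Wedge: Pb − Ps = 18.)
Quantity falls by |ΔQ| = |257 − 245| = 12.
DWL = ½ · t · |ΔQ| = ½ · 18 · 12 = 108.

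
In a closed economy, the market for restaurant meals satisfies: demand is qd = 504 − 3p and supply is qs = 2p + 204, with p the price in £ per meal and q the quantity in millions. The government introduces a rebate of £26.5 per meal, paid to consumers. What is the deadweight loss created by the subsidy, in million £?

Deadweight loss = £421.35 million.

Before the subsidy: set 504 − 3p = 2p + 204 → p* = £60, q* = 324.
With a per-unit subsidy paid to consumers, each effectively pays p − 26.5, so demand becomes qd = 504 − 3(p − 26.5).
Solving gives q = 355.8 with consumers paying £49.4 and sellers receiving £75.9 (the £26.5 wedge).
Quantity rises by |ΔQ| = |324 − 355.8| = 31.8.
DWL = ½ · t · |ΔQ| = ½ · 26.5 · 31.8 = £421.35.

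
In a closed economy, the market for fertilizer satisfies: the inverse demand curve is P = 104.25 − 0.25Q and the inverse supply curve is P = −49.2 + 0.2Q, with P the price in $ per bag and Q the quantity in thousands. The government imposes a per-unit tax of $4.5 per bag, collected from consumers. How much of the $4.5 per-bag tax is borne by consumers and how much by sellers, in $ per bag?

Rewrite in direct form: Qd = 417 − 4P and Qs = 5P + 246.
Before the tax: set 417 − 4P = 5P + 246 → P* = $19, Q* = 341.
With the tax collected from consumers, demand (in seller-price terms) shifts: Qd = 417 − 4(P + 4.5).
Solving gives Q = 331 with consumers paying $21.5 and sellers receiving $17 (the $4.5 wedge).
Burden on consumers: $2.5; on sellers: $2. (They sum to $4.5.)
The less price-elastic side of the market bears the larger share of a per-unit tax.

Consumers bear $2.5 per bag; sellers bear $2 per bag.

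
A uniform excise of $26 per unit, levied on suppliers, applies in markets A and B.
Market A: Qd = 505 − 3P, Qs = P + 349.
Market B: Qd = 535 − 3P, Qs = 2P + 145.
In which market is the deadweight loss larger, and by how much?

Market A: pre-tax P* = $39, Q* = 388; post-tax Q = 368.5; deadweight loss = $253.5.
Market B: pre-tax P* = $78, Q* = 301; post-tax Q = 269.8; deadweight loss = $405.6.
Difference: $253.5 vs $405.6 → market B is larger by $152.1.

Market B, by $152.1.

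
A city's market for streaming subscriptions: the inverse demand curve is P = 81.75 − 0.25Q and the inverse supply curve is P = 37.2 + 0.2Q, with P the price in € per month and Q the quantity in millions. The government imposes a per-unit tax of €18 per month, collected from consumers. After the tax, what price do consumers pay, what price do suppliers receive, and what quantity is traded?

Rewrite in direct form: Qd = 327 − 4P and Qs = 5P − 186.
Without the tax, 327 − 4P = 5P − 186 gives 9P = 513, so P* = €57 and Q* = 99.
With the tax collected from consumers, demand (in seller-price terms) shifts: Qd = 327 − 4(P + 18).
Solving gives Q = 59 with consumers paying €67 and suppliers receiving €49 (the €18 wedge).

Consumers pay €67; suppliers receive €49; quantity = 59.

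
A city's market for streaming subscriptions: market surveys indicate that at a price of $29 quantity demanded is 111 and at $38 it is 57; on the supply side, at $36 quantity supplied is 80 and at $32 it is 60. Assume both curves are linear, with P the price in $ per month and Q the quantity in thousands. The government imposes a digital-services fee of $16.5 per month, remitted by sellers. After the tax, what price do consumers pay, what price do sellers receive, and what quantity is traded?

Consumers pay $42.5; sellers receive $26; quantity = 30.

Demand slope: (57 − 111)/(38 − 29) = -6, so Qd = 285 − 6P.
Supply slope: (60 − 80)/(32 − 36) = 5, so Qs = 5P − 100.
Without the tax, 285 − 6P = 5P − 100 gives 11P = 385, so P* = $35 and Q* = 75.
With the tax collected from sellers, supply shifts: Qs = 5(P − 16.5) − 100.
Solving gives Q = 30 with consumers paying $42.5 and sellers receiving $26 (the $16.5 wedge).
The less price-elastic side of the market bears the larger share of a per-unit tax.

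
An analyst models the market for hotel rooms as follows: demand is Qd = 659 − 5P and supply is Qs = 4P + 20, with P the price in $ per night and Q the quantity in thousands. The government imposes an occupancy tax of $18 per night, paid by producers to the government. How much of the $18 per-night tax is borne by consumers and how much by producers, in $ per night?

Consumers bear $8 per night; producers bear $10 per night.

Without the tax, 659 − 5P = 4P + 20 gives 9P = 639, so P* = $71 and Q* = 304.
With the tax collected from producers, supply shifts: Qs = 4(P − 18) + 20.
Solving gives Q = 264 with consumers paying $79 and producers receiving $61 (the $18 wedge).
Burden on consumers: $8; on producers: $10. (They sum to $18.)
The less price-elastic side of the market bears the larger share of a per-unit tax.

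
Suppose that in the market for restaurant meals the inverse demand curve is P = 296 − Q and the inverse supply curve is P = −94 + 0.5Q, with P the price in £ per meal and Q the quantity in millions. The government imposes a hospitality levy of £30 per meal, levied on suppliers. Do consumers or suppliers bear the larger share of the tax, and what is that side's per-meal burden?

Inverting to Q(P) form: Qd = 296 − P; Qs = 2P + 188.
Without the tax, 296 − P = 2P + 188 gives 3P = 108, so P* = £36 and Q* = 260.
With the tax collected from suppliers, supply shifts: Qs = 2(P − 30) + 188.
Solving gives Q = 240 with consumers paying £56 and suppliers receiving £26 (the £30 wedge).
Per-meal burden: consumers £20, suppliers £10.
Consumers take the larger share because demand is less price-elastic here (demand slope 1 vs supply slope 2).

Consumers bear the larger share: £20 per meal.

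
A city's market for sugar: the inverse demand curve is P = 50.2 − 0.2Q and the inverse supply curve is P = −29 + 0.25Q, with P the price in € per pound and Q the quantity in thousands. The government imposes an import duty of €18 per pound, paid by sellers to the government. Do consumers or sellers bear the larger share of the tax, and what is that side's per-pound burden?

Inverting to Q(P) form: Qd = 251 − 5P; Qs = 4P + 116.
Without the tax, 251 − 5P = 4P + 116 gives 9P = 135, so P* = €15 and Q* = 176.
With the tax collected from sellers, supply shifts: Qs = 4(P − 18) + 116.
Solving gives Q = 136 with consumers paying €23 and sellers receiving €5 (the €18 wedge).
Per-pound burden: consumers €8, sellers €10.
Sellers take the larger share because supply is less price-elastic here (demand slope 5 vs supply slope 4).

Sellers bear the larger share: €10 per pound.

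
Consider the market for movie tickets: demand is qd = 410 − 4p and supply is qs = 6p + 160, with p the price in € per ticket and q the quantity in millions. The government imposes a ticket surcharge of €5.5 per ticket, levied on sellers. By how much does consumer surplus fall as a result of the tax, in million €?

Consumer surplus falls by €1001.22 million.

Before the tax: set 410 − 4p = 6p + 160 → p* = €25, q* = 310.
With the tax collected from sellers, supply shifts: qs = 6(p − 5.5) + 160.
New equilibrium: consumers pay €28.3, sellers receive €22.8, q = 296.8. (Wedge: pb − ps = 5.5.)
ΔCS is the trapezoid between Q = 296.8 and Q = 310 of height €3.3: ½ · (310 + 296.8) · 3.3 = €1001.22.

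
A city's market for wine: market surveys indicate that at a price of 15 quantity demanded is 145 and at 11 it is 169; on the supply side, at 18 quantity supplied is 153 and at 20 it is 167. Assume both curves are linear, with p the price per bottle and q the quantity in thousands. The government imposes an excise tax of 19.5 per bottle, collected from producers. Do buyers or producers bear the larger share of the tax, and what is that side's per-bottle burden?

Buyers bear the larger share: 10.5 per bottle.

Demand slope: (169 − 145)/(11 − 15) = -6, so qd = 235 − 6p.
Supply slope: (167 − 153)/(20 − 18) = 7, so qs = 7p + 27.
Before the tax: set 235 − 6p = 7p + 27 → p* = 16, q* = 139.
With the tax collected from producers, supply shifts: qs = 7(p − 19.5) + 27.
New equilibrium: buyers pay 26.5, producers receive 7, q = 76. (Wedge: pb − ps = 19.5.)
Per-bottle burden: buyers 10.5, producers 9.
Buyers take the larger share because demand is less price-elastic here (demand slope 6 vs supply slope 7).
The less price-elastic side of the market bears the larger share of a per-unit tax.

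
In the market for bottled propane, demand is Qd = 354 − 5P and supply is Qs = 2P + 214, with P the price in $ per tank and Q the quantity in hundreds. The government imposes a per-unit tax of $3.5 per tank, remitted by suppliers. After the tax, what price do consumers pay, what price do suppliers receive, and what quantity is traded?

Consumers pay $21; suppliers receive $17.5; quantity = 249.

Without the tax, 354 − 5P = 2P + 214 gives 7P = 140, so P* = $20 and Q* = 254.
With the tax collected from suppliers, supply shifts: Qs = 2(P − 3.5) + 214.
Solving gives Q = 249 with consumers paying $21 and suppliers receiving $17.5 (the $3.5 wedge).
The less price-elastic side of the market bears the larger share of a per-unit tax.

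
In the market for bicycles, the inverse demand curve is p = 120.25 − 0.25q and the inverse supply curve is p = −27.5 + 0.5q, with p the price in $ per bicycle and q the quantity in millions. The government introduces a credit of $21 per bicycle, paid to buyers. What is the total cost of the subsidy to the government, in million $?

Inverting to q(p) form: qd = 481 − 4p; qs = 2p + 55.
Before the subsidy: set 481 − 4p = 2p + 55 → p* = $71, q* = 197.
With a per-unit subsidy paid to buyers, each effectively pays p − 21, so demand becomes qd = 481 − 4(p − 21).
New equilibrium: buyers pay $64, sellers receive $85, q = 225. (Wedge: pb − ps = −21.)
Outlay = t · Q = 21 · 225 = $4725.

Government outlay = $4725 million.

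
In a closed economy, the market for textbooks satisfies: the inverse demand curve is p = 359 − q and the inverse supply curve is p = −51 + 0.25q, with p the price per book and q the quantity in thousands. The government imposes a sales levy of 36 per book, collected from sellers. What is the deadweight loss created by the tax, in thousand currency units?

Deadweight loss = 518.4 thousand.

Inverting to q(p) form: qd = 359 − p; qs = 4p + 204.
Without the tax, 359 − p = 4p + 204 gives 5p = 155, so p* = 31 and q* = 328.
With the tax collected from sellers, supply shifts: qs = 4(p − 36) + 204.
New equilibrium: consumers pay 59.8, sellers receive 23.8, q = 299.2. (Wedge: pb − ps = 36.)
Quantity falls by |ΔQ| = |328 − 299.2| = 28.8.
DWL = ½ · t · |ΔQ| = ½ · 36 · 28.8 = 518.4.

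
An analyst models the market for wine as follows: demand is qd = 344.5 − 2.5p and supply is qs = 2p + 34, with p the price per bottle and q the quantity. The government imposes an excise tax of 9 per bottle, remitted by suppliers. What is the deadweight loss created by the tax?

Without the tax, 344.5 − 2.5p = 2p + 34 gives 4.5p = 310.5, so p* = 69 and q* = 172.
With the tax collected from suppliers, supply shifts: qs = 2(p − 9) + 34.
Solving gives q = 162 with buyers paying 73 and suppliers receiving 64 (the 9 wedge).
Quantity falls by |ΔQ| = |172 − 162| = 10.
DWL = ½ · t · |ΔQ| = ½ · 9 · 10 = 45.

Deadweight loss = 45.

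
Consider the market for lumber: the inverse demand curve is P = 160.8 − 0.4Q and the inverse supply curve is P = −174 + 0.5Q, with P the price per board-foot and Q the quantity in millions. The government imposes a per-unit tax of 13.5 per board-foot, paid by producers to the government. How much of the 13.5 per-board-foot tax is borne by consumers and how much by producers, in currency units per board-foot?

Consumers bear 6 per board-foot; producers bear 7.5 per board-foot.

Rewrite in direct form: Qd = 402 − 2.5P and Qs = 2P + 348.
Before the tax: set 402 − 2.5P = 2P + 348 → P* = 12, Q* = 372.
With the tax collected from producers, supply shifts: Qs = 2(P − 13.5) + 348.
New equilibrium: consumers pay 18, producers receive 4.5, Q = 357. (Wedge: Pb − Ps = 13.5.)
Burden on consumers: 6; on producers: 7.5. (They sum to 13.5.)
The less price-elastic side of the market bears the larger share of a per-unit tax.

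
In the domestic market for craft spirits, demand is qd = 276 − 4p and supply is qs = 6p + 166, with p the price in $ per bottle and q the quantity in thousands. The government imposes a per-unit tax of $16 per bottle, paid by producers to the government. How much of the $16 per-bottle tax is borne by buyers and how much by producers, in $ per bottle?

Before the tax: set 276 − 4p = 6p + 166 → p* = $11, q* = 232.
With the tax collected from producers, supply shifts: qs = 6(p − 16) + 166.
New equilibrium: buyers pay $20.6, producers receive $4.6, q = 193.6. (Wedge: pb − ps = 16.)
Burden on buyers: $9.6; on producers: $6.4. (They sum to $16.)
The less price-elastic side of the market bears the larger share of a per-unit tax.

Buyers bear $9.6 per bottle; producers bear $6.4 per bottle.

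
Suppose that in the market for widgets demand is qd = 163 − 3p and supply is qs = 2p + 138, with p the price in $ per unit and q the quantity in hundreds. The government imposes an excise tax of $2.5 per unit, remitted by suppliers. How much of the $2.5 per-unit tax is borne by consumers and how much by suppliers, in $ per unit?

Consumers bear $1 per unit; suppliers bear $1.5 per unit.

Without the tax, 163 − 3p = 2p + 138 gives 5p = 25, so p* = $5 and q* = 148.
With the tax collected from suppliers, supply shifts: qs = 2(p − 2.5) + 138.
New equilibrium: consumers pay $6, suppliers receive $3.5, q = 145. (Wedge: pb − ps = 2.5.)
Burden on consumers: $1; on suppliers: $1.5. (They sum to $2.5.)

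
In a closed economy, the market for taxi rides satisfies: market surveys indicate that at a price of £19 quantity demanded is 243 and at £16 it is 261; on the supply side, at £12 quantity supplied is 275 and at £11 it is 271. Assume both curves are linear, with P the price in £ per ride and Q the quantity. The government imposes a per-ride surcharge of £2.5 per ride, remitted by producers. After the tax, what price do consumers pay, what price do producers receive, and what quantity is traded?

Demand slope: (261 − 243)/(16 − 19) = -6, so Qd = 357 − 6P.
Supply slope: (271 − 275)/(11 − 12) = 4, so Qs = 4P + 227.
Without the tax, 357 − 6P = 4P + 227 gives 10P = 130, so P* = £13 and Q* = 279.
With the tax collected from producers, supply shifts: Qs = 4(P − 2.5) + 227.
Solving gives Q = 273 with consumers paying £14 and producers receiving £11.5 (the £2.5 wedge).
The less price-elastic side of the market bears the larger share of a per-unit tax.

Consumers pay £14; producers receive £11.5; quantity = 273.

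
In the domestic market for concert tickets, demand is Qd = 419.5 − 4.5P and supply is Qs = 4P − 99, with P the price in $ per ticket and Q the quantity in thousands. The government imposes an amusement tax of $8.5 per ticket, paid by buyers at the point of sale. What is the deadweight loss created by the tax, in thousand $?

Deadweight loss = $76.5 thousand.

Without the tax, 419.5 − 4.5P = 4P − 99 gives 8.5P = 518.5, so P* = $61 and Q* = 145.
With the tax collected from buyers, demand (in seller-price terms) shifts: Qd = 419.5 − 4.5(P + 8.5).
Solving gives Q = 127 with buyers paying $65 and producers receiving $56.5 (the $8.5 wedge).
Quantity falls by |ΔQ| = |145 − 127| = 18.
DWL = ½ · t · |ΔQ| = ½ · 8.5 · 18 = $76.5.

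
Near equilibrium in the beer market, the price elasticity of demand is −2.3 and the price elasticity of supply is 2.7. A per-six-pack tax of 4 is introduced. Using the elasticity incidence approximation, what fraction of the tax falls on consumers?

Consumers' share ≈ 0.54.

Incidence ratio: consumers' share ≈ εs / (εs + |εd|) = 2.7 / (2.7 + 2.3) = 0.54.
Supply is the more elastic side, so consumers bear the larger share.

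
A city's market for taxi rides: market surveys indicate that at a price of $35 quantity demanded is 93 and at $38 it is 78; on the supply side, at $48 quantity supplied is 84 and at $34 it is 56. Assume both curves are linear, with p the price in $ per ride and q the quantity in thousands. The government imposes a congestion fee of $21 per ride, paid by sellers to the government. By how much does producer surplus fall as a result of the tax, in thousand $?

Demand slope: (78 − 93)/(38 − 35) = -5, so qd = 268 − 5p.
Supply slope: (56 − 84)/(34 − 48) = 2, so qs = 2p − 12.
Before the tax: set 268 − 5p = 2p − 12 → p* = $40, q* = 68.
With the tax collected from sellers, supply shifts: qs = 2(p − 21) − 12.
New equilibrium: buyers pay $46, sellers receive $25, q = 38. (Wedge: pb − ps = 21.)
ΔPS is the trapezoid between Q = 38 and Q = 68 of height $15: ½ · (68 + 38) · 15 = $795.

Producer surplus falls by $795 thousand.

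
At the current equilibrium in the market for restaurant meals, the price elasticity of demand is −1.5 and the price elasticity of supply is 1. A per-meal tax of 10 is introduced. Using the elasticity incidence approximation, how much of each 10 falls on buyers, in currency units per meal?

Incidence ratio: buyers' share ≈ εs / (εs + |εd|) = 1 / (1 + 1.5) = 0.4.
So buyers bear ≈ 0.4 × 10 = 4; suppliers bear 6.

Buyers bear ≈ 4 per meal.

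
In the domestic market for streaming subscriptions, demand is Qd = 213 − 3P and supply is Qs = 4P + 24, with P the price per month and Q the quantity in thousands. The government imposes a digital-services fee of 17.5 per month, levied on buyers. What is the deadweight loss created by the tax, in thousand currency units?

Before the tax: set 213 − 3P = 4P + 24 → P* = 27, Q* = 132.
With the tax collected from buyers, demand (in seller-price terms) shifts: Qd = 213 − 3(P + 17.5).
New equilibrium: buyers pay 37, suppliers receive 19.5, Q = 102. (Wedge: Pb − Ps = 17.5.)
Quantity falls by |ΔQ| = |132 − 102| = 30.
DWL = ½ · t · |ΔQ| = ½ · 17.5 · 30 = 262.5.

Deadweight loss = 262.5 thousand.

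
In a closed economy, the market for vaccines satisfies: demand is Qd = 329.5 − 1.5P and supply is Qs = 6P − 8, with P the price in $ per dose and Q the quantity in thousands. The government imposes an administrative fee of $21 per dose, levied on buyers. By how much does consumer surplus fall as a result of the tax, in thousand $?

Consumer surplus falls by $4189.92 thousand.

Before the tax: set 329.5 − 1.5P = 6P − 8 → P* = $45, Q* = 262.
With the tax collected from buyers, demand (in seller-price terms) shifts: Qd = 329.5 − 1.5(P + 21).
Solving gives Q = 236.8 with buyers paying $61.8 and suppliers receiving $40.8 (the $21 wedge).
ΔCS is the trapezoid between Q = 236.8 and Q = 262 of height $16.8: ½ · (262 + 236.8) · 16.8 = $4189.92.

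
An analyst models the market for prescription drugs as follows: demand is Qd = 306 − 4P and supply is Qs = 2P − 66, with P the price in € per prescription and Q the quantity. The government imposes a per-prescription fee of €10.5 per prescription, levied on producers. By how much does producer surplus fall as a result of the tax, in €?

Producer surplus falls by €357.

Before the tax: set 306 − 4P = 2P − 66 → P* = €62, Q* = 58.
With the tax collected from producers, supply shifts: Qs = 2(P − 10.5) − 66.
New equilibrium: consumers pay €65.5, producers receive €55, Q = 44. (Wedge: Pb − Ps = 10.5.)
ΔPS is the trapezoid between Q = 44 and Q = 58 of height €7: ½ · (58 + 44) · 7 = €357.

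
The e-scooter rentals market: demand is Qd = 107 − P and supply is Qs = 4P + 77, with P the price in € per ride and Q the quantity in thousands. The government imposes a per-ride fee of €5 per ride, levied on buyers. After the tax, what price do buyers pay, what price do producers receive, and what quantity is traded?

Before the tax: set 107 − P = 4P + 77 → P* = €6, Q* = 101.
With the tax collected from buyers, demand (in seller-price terms) shifts: Qd = 107 − (P + 5).
New equilibrium: buyers pay €10, producers receive €5, Q = 97. (Wedge: Pb − Ps = 5.)

Buyers pay €10; producers receive €5; quantity = 97.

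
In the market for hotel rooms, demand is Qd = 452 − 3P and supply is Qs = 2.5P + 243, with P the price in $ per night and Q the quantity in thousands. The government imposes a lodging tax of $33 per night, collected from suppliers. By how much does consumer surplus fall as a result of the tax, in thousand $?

Before the tax: set 452 − 3P = 2.5P + 243 → P* = $38, Q* = 338.
With the tax collected from suppliers, supply shifts: Qs = 2.5(P − 33) + 243.
Solving gives Q = 293 with buyers paying $53 and suppliers receiving $20 (the $33 wedge).
ΔCS is the trapezoid between Q = 293 and Q = 338 of height $15: ½ · (338 + 293) · 15 = $4732.5.

Consumer surplus falls by $4732.5 thousand.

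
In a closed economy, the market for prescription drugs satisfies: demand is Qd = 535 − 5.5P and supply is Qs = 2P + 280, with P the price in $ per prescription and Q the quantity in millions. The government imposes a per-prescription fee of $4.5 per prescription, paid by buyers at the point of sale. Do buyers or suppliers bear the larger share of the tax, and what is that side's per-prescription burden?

Before the tax: set 535 − 5.5P = 2P + 280 → P* = $34, Q* = 348.
With the tax collected from buyers, demand (in seller-price terms) shifts: Qd = 535 − 5.5(P + 4.5).
Solving gives Q = 341.4 with buyers paying $35.2 and suppliers receiving $30.7 (the $4.5 wedge).
Per-prescription burden: buyers $1.2, suppliers $3.3.
Suppliers take the larger share because supply is less price-elastic here (demand slope 5.5 vs supply slope 2).

Suppliers bear the larger share: $3.3 per prescription.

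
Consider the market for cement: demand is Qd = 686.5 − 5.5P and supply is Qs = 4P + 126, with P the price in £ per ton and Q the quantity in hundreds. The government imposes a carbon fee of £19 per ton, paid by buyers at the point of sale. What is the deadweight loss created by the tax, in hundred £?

Deadweight loss = £418 hundred.

Without the tax, 686.5 − 5.5P = 4P + 126 gives 9.5P = 560.5, so P* = £59 and Q* = 362.
With the tax collected from buyers, demand (in seller-price terms) shifts: Qd = 686.5 − 5.5(P + 19).
New equilibrium: buyers pay £67, suppliers receive £48, Q = 318. (Wedge: Pb − Ps = 19.)
Quantity falls by |ΔQ| = |362 − 318| = 44.
DWL = ½ · t · |ΔQ| = ½ · 19 · 44 = £418.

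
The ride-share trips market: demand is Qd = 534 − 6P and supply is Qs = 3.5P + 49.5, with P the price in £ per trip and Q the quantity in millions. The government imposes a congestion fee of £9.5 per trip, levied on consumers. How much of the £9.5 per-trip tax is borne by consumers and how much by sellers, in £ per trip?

Before the tax: set 534 − 6P = 3.5P + 49.5 → P* = £51, Q* = 228.
With the tax collected from consumers, demand (in seller-price terms) shifts: Qd = 534 − 6(P + 9.5).
Solving gives Q = 207 with consumers paying £54.5 and sellers receiving £45 (the £9.5 wedge).
Burden on consumers: £3.5; on sellers: £6. (They sum to £9.5.)
The less price-elastic side of the market bears the larger share of a per-unit tax.

Consumers bear £3.5 per trip; sellers bear £6 per trip.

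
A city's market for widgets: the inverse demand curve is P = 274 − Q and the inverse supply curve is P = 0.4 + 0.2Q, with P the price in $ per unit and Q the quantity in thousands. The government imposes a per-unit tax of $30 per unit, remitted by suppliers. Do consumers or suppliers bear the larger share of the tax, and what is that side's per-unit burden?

Consumers bear the larger share: $25 per unit.

Rewrite in direct form: Qd = 274 − P and Qs = 5P − 2.
Without the tax, 274 − P = 5P − 2 gives 6P = 276, so P* = $46 and Q* = 228.
With the tax collected from suppliers, supply shifts: Qs = 5(P − 30) − 2.
Solving gives Q = 203 with consumers paying $71 and suppliers receiving $41 (the $30 wedge).
Per-unit burden: consumers $25, suppliers $5.
Consumers take the larger share because demand is less price-elastic here (demand slope 1 vs supply slope 5).
The less price-elastic side of the market bears the larger share of a per-unit tax.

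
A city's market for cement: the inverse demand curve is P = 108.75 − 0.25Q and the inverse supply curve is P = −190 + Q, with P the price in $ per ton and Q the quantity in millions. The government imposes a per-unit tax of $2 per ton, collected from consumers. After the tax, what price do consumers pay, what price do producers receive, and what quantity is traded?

Consumers pay $49.4; producers receive $47.4; quantity = 237.4.

Inverting to Q(P) form: Qd = 435 − 4P; Qs = P + 190.
Without the tax, 435 − 4P = P + 190 gives 5P = 245, so P* = $49 and Q* = 239.
With the tax collected from consumers, demand (in seller-price terms) shifts: Qd = 435 − 4(P + 2).
Solving gives Q = 237.4 with consumers paying $49.4 and producers receiving $47.4 (the $2 wedge).
The less price-elastic side of the market bears the larger share of a per-unit tax.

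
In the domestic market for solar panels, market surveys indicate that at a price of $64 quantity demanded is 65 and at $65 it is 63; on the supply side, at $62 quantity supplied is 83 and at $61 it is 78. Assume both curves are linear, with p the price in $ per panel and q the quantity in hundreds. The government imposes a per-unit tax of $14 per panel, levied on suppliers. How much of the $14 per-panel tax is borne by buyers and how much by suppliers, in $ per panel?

Buyers bear $10 per panel; suppliers bear $4 per panel.

Demand slope: (63 − 65)/(65 − 64) = -2, so qd = 193 − 2p.
Supply slope: (78 − 83)/(61 − 62) = 5, so qs = 5p − 227.
Before the tax: set 193 − 2p = 5p − 227 → p* = $60, q* = 73.
With the tax collected from suppliers, supply shifts: qs = 5(p − 14) − 227.
Solving gives q = 53 with buyers paying $70 and suppliers receiving $56 (the $14 wedge).
Burden on buyers: $10; on suppliers: $4. (They sum to $14.)
The less price-elastic side of the market bears the larger share of a per-unit tax.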